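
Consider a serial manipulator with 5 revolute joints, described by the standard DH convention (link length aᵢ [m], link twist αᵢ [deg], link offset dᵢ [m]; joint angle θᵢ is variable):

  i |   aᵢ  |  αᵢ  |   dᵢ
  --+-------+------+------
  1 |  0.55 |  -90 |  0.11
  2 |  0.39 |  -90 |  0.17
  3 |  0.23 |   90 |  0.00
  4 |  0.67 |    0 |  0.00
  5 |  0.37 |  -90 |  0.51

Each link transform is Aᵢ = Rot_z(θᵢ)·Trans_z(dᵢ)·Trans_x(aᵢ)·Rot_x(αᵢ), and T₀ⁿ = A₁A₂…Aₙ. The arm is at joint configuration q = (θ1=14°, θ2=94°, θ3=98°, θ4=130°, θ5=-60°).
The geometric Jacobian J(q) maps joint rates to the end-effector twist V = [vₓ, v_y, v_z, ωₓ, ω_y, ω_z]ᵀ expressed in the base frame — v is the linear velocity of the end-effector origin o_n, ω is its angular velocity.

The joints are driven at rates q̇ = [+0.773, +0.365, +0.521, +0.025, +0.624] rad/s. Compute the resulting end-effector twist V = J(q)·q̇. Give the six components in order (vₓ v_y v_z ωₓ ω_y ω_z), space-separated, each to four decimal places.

o_n = [-0.4027, 0.0773, -0.7331]
J₁: ẑ×o_n = [-0.0773, -0.4027, 0.0000], ω = ẑ
J2: z=[-0.2419, 0.9703, 0.0000] o=[0.5337, 0.1331, 0.1100] → [-0.8180, -0.2040, 0.9220, -0.2419, 0.9703, 0.0000]
J3: z=[-0.9679, -0.2413, 0.0698] o=[0.4661, 0.2914, -0.2790] → [0.1245, -0.5001, -0.0024, -0.9679, -0.2413, 0.0698]
J4: z=[-0.0334, -0.1518, -0.9879] o=[0.5234, 0.0710, -0.2471] → [0.0800, 0.8986, -0.1407, -0.0334, -0.1518, -0.9879]
J5: z=[-0.0334, -0.1518, -0.9879] o=[-0.0806, 0.3599, -0.2711] → [-0.2091, 0.3027, -0.0394, -0.0334, -0.1518, -0.9879]
V = J·q̇ = [-0.4219, -0.4349, 0.3071, -0.6142, 0.1299, 0.1682]

-0.4219 -0.4349 0.3071 -0.6142 0.1299 0.1682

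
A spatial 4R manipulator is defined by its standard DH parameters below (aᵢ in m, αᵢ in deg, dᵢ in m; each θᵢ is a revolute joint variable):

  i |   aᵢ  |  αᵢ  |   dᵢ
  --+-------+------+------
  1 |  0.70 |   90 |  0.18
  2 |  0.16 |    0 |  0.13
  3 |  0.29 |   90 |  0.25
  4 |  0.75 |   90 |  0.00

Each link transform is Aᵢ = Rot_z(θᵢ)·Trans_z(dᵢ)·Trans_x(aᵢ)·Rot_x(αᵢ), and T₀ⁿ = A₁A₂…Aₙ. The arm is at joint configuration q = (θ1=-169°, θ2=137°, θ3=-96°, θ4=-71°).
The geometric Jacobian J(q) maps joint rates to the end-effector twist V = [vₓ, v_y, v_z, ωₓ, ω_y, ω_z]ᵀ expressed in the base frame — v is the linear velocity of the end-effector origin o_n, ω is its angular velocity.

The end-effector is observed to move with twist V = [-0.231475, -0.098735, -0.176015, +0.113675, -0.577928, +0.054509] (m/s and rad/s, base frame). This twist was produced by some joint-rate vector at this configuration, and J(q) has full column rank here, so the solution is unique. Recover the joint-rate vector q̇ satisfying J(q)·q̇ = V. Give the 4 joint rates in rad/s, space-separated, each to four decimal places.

0.0530 -0.5330 -0.0560 -0.0020

o_n = [-0.9052, -0.5113, 0.6396]
J₁: ẑ×o_n = [0.5113, -0.9052, 0.0000], ω = ẑ
J2: z=[-0.1908, 0.9816, 0.0000] o=[-0.6871, -0.1336, 0.1800] → [0.4511, 0.0877, 0.2861, -0.1908, 0.9816, 0.0000]
J3: z=[-0.1908, 0.9816, 0.0000] o=[-0.5971, 0.0164, 0.2891] → [0.3440, 0.0669, 0.4031, -0.1908, 0.9816, 0.0000]
J4: z=[-0.6440, -0.1252, -0.7547] o=[-0.8596, 0.2200, 0.4794] → [-0.5720, 0.1376, 0.4652, -0.6440, -0.1252, -0.7547]
q̇ = J⁺·V = [0.0530, -0.5330, -0.0560, -0.0020]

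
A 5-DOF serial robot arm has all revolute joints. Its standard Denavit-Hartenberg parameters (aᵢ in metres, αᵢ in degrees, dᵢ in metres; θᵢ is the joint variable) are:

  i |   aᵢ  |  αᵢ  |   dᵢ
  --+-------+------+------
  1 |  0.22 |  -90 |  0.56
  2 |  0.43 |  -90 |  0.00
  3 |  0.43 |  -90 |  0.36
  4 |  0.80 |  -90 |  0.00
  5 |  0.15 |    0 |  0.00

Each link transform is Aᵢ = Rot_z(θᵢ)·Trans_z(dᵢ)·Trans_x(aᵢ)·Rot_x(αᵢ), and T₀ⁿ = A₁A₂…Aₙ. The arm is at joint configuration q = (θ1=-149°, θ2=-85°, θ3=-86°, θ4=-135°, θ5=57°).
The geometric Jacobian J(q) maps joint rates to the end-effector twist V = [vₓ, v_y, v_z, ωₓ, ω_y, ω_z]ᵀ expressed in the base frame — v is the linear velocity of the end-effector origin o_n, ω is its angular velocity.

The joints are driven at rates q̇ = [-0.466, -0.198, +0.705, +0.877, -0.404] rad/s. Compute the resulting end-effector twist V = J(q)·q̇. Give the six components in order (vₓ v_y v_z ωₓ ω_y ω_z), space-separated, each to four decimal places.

o_n = [-1.1450, -0.4731, 0.7642]
J₁: ẑ×o_n = [0.4731, -1.1450, 0.0000], ω = ẑ
J2: z=[0.5150, -0.8572, 0.0000] o=[-0.1886, -0.1133, 0.5600] → [-0.1750, -0.1052, -1.0051, 0.5150, -0.8572, 0.0000]
J3: z=[-0.8539, -0.5131, -0.0872] o=[-0.2207, -0.1326, 0.9884] → [0.0853, -0.1109, -0.1835, -0.8539, -0.5131, -0.0872]
J4: z=[-0.1105, 0.0150, 0.9938] o=[-0.3094, -0.6863, 0.9869] → [-0.2153, -0.8549, -0.0110, -0.1105, 0.0150, 0.9938]
J5: z=[-0.2442, -0.9696, -0.0125] o=[-1.0802, -0.4911, 0.8983] → [0.1302, -0.0319, -0.0673, -0.2442, -0.9696, -0.0125]
V = J·q̇ = [-0.3671, -0.2607, 0.0871, -0.7022, 0.2129, 0.3491]

-0.3671 -0.2607 0.0871 -0.7022 0.2129 0.3491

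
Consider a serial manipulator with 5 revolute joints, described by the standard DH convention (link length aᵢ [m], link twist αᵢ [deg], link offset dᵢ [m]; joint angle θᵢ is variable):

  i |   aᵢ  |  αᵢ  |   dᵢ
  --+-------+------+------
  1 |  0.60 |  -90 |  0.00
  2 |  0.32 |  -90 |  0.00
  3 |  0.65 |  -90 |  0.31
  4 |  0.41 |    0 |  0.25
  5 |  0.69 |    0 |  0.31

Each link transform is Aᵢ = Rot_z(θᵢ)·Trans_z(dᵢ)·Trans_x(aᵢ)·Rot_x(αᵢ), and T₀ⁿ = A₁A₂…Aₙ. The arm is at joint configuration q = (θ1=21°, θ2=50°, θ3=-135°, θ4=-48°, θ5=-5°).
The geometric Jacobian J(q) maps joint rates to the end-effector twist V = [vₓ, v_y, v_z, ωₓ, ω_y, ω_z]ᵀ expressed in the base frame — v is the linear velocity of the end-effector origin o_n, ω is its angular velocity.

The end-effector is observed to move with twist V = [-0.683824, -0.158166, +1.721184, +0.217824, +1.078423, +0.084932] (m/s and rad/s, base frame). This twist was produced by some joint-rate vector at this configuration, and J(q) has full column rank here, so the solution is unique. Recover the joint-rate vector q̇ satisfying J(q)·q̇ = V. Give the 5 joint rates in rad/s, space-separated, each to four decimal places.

o_n = [-0.8937, 1.0957, -0.5722]
J₁: ẑ×o_n = [-1.0957, -0.8937, 0.0000], ω = ẑ
J2: z=[-0.3584, 0.9336, 0.0000] o=[0.5601, 0.2150, 0.0000] → [-0.5342, -0.2050, 1.0417, -0.3584, 0.9336, 0.0000]
J3: z=[-0.7152, -0.2745, -0.6428] o=[0.7522, 0.2887, -0.2451] → [0.6085, 0.8241, -1.0290, -0.7152, -0.2745, -0.6428]
J4: z=[0.1709, 0.8230, -0.5417] o=[0.0899, 0.5268, -0.0923] → [-0.0868, 0.6148, 0.9068, 0.1709, 0.8230, -0.5417]
J5: z=[0.1709, 0.8230, -0.5417] o=[-0.2712, 0.7854, -0.2750] → [-0.0765, 0.3880, 0.5654, 0.1709, 0.8230, -0.5417]
q̇ = J⁺·V = [0.0100, 0.6070, -0.5000, 0.9290, -0.4740]

0.0100 0.6070 -0.5000 0.9290 -0.4740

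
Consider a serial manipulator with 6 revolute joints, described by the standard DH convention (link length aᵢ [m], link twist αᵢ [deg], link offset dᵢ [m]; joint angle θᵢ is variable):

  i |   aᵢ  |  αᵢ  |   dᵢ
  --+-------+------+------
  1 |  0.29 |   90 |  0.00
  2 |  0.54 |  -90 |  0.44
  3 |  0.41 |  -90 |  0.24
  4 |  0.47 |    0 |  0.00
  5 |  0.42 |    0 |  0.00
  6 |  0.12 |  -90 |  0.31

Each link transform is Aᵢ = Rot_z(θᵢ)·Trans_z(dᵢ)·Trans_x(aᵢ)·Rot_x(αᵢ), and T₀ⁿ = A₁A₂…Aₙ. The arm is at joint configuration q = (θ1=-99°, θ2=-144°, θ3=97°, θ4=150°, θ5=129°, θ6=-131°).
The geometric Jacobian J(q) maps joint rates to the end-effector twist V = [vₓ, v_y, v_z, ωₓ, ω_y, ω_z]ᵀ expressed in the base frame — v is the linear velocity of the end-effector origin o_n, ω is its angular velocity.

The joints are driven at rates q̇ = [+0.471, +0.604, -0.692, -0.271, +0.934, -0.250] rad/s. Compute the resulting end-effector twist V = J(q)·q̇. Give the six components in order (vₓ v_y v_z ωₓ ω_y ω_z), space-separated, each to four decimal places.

o_n = [-0.5526, -0.2245, -0.4271]
J₁: ẑ×o_n = [0.2245, -0.5526, 0.0000], ω = ẑ
J2: z=[-0.9877, 0.1564, 0.0000] o=[-0.0454, -0.2864, 0.0000] → [-0.0668, -0.4219, 0.0182, -0.9877, 0.1564, 0.0000]
J3: z=[-0.0919, -0.5805, -0.8090] o=[-0.4116, 0.2139, -0.3174] → [-0.2910, 0.1039, -0.0415, -0.0919, -0.5805, -0.8090]
J4: z=[-0.2460, -0.7740, 0.5834] o=[-0.0381, -0.0290, -0.4822] → [0.0714, -0.2866, -0.3501, -0.2460, -0.7740, 0.5834]
J5: z=[-0.2460, -0.7740, 0.5834] o=[-0.4092, 0.2102, -0.3212] → [0.3356, -0.1097, -0.0040, -0.2460, -0.7740, 0.5834]
J6: z=[-0.2460, -0.7740, 0.5834] o=[-0.3840, -0.0472, -0.6521] → [-0.0707, -0.0430, -0.0869, -0.2460, -0.7740, 0.5834]
V = J·q̇ = [0.5785, -0.6010, 0.1526, -0.6345, 0.1765, 1.2718]

0.5785 -0.6010 0.1526 -0.6345 0.1765 1.2718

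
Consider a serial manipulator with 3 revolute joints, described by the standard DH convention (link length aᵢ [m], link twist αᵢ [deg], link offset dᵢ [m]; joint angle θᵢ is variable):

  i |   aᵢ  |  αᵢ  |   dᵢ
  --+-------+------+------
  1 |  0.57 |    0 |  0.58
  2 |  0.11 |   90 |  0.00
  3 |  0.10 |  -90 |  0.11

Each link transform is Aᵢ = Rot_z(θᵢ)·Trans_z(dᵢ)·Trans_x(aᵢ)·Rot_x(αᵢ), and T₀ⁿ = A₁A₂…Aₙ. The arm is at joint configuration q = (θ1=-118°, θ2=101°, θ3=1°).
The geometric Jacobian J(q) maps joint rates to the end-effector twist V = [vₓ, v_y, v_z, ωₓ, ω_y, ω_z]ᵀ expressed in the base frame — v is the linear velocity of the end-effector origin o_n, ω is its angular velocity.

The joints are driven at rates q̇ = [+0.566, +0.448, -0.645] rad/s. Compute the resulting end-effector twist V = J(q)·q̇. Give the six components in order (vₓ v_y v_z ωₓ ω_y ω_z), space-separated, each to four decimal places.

o_n = [-0.0990, -0.6699, 0.5817]
J₁: ẑ×o_n = [0.6699, -0.0990, 0.0000], ω = ẑ
J2: z=[0.0000, 0.0000, 1.0000] o=[-0.2676, -0.5033, 0.5800] → [0.1666, 0.1686, -0.0000, 0.0000, 0.0000, 1.0000]
J3: z=[-0.2924, -0.9563, 0.0000] o=[-0.1624, -0.5354, 0.5800] → [-0.0017, 0.0005, 0.1000, -0.2924, -0.9563, 0.0000]
V = J·q̇ = [0.4549, 0.0192, -0.0645, 0.1886, 0.6168, 1.0140]

0.4549 0.0192 -0.0645 0.1886 0.6168 1.0140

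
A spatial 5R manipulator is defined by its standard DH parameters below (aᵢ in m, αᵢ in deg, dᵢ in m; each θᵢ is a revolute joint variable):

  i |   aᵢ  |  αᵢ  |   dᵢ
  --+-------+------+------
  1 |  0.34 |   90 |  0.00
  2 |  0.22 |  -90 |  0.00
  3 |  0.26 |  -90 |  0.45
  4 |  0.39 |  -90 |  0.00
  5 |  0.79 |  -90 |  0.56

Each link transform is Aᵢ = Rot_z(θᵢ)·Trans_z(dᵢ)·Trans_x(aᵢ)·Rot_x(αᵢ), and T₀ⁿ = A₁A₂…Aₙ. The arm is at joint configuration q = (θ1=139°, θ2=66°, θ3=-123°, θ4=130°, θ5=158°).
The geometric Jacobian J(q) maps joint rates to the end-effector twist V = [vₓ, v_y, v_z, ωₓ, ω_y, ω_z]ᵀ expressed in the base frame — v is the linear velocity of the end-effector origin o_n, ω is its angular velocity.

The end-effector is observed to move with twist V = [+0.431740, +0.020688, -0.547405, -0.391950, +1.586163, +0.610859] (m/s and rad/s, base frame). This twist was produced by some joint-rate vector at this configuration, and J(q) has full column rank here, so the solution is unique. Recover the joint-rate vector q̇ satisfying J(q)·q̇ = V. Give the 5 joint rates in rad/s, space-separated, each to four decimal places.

o_n = [0.4223, -0.5238, 0.3849]
J₁: ẑ×o_n = [0.5238, 0.4223, -0.0000], ω = ẑ
J2: z=[0.6561, 0.7547, 0.0000] o=[-0.2566, 0.2231, 0.0000] → [0.2905, -0.2525, -1.0024, 0.6561, 0.7547, 0.0000]
J3: z=[0.6895, -0.5993, 0.4067] o=[-0.3241, 0.2818, 0.2010] → [0.2174, 0.1768, -0.1081, 0.6895, -0.5993, 0.4067]
J4: z=[0.0999, 0.6348, 0.7662] o=[0.1726, 0.1388, 0.2546] → [0.5904, 0.1783, -0.2247, 0.0999, 0.6348, 0.7662]
J5: z=[-0.1064, -0.7588, 0.6426] o=[-0.2132, 0.1957, 0.2579] → [0.3659, 0.4219, 0.5588, -0.1064, -0.7588, 0.6426]
q̇ = J⁺·V = [0.9120, 0.0020, -0.8060, 0.7360, -0.8360]

0.9120 0.0020 -0.8060 0.7360 -0.8360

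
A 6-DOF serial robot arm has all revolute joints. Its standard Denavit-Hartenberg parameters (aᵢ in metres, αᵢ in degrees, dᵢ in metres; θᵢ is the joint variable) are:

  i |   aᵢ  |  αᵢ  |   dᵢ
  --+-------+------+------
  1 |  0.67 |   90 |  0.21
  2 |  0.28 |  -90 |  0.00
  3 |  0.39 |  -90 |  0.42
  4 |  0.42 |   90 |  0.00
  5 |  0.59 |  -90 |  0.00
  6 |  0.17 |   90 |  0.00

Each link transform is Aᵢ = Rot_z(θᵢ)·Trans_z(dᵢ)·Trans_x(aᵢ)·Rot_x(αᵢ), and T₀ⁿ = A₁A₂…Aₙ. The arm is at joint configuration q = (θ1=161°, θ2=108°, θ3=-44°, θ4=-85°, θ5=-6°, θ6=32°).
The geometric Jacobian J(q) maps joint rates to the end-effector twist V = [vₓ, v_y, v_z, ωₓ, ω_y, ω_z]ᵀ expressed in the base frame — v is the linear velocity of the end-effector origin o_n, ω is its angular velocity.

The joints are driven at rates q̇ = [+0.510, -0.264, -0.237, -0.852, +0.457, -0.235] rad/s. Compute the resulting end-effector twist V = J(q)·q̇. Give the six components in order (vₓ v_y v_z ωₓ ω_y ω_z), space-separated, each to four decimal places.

-0.3369 -0.2333 -0.1918 -0.4509 0.3660 -0.4517

o_n = [1.1047, 0.1041, 0.3410]
J₁: ẑ×o_n = [-0.1041, 1.1047, 0.0000], ω = ẑ
J2: z=[0.3256, 0.9455, 0.0000] o=[-0.6335, 0.2181, 0.2100] → [0.1238, -0.0426, -1.6806, 0.3256, 0.9455, 0.0000]
J3: z=[0.8992, -0.3096, -0.3090] o=[-0.5517, 0.1900, 0.4763] → [0.0154, -0.3902, 0.4357, 0.8992, -0.3096, -0.3090]
J4: z=[-0.0312, -0.7500, 0.6607] o=[-0.0038, 0.2878, 0.6133] → [0.3257, 0.7239, 0.8372, -0.0312, -0.7500, 0.6607]
J5: z=[-0.3563, -0.6092, -0.7085] o=[0.3884, 0.1797, 0.5091] → [0.0489, -0.5674, 0.4633, -0.3563, -0.6092, -0.7085]
J6: z=[0.0666, -0.7728, 0.6311] o=[0.9383, 0.0748, 0.3227] → [-0.0326, 0.1038, 0.1306, 0.0666, -0.7728, 0.6311]
V = J·q̇ = [-0.3369, -0.2333, -0.1918, -0.4509, 0.3660, -0.4517]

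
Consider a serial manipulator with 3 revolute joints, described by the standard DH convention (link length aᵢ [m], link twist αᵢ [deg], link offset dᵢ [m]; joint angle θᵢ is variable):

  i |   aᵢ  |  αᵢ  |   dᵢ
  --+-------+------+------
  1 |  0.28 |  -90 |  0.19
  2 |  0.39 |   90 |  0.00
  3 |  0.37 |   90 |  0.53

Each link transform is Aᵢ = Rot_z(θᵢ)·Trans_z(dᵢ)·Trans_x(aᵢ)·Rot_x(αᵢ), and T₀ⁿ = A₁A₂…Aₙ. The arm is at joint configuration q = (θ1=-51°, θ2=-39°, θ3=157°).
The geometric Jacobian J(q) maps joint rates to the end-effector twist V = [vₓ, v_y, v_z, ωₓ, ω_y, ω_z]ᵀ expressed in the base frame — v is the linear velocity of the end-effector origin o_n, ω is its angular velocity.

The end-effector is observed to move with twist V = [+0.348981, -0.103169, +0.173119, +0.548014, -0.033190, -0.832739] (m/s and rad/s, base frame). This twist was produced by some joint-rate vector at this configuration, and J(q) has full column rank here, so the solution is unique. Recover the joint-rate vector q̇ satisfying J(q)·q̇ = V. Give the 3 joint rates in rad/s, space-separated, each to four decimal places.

-0.3750 0.4050 -0.5890

o_n = [0.1028, 0.1027, 0.6330]
J₁: ẑ×o_n = [-0.1027, 0.1028, 0.0000], ω = ẑ
J2: z=[0.7771, 0.6293, 0.0000] o=[0.1762, -0.2176, 0.1900] → [0.2788, -0.3443, 0.2951, 0.7771, 0.6293, 0.0000]
J3: z=[-0.3960, 0.4891, 0.7771] o=[0.3669, -0.4531, 0.4354] → [-0.3354, -0.1270, -0.0910, -0.3960, 0.4891, 0.7771]
q̇ = J⁺·V = [-0.3750, 0.4050, -0.5890]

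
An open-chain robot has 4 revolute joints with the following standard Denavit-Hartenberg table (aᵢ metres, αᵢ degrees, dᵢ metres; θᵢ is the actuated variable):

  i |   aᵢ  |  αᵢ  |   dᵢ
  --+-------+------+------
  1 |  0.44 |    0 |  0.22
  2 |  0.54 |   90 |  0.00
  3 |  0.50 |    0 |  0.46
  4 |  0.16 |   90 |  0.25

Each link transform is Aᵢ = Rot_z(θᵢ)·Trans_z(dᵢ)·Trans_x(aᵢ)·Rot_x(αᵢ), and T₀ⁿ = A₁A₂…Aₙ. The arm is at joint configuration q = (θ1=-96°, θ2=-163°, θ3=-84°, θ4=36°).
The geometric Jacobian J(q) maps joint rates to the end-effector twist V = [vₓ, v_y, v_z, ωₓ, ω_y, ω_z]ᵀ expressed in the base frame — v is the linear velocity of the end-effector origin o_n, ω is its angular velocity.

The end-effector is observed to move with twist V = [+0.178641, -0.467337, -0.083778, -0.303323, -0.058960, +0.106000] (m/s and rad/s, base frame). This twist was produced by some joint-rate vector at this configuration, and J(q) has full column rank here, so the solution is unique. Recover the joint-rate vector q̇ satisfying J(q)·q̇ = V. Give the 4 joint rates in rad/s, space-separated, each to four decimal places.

o_n = [0.5175, 0.3844, -0.3962]
J₁: ẑ×o_n = [-0.3844, 0.5175, 0.0000], ω = ẑ
J2: z=[0.0000, 0.0000, 1.0000] o=[-0.0460, -0.4376, 0.2200] → [-0.8220, 0.5635, 0.0000, 0.0000, 0.0000, 1.0000]
J3: z=[0.9816, 0.1908, 0.0000] o=[-0.1490, 0.0925, 0.2200] → [-0.1176, 0.6048, 0.1593, 0.9816, 0.1908, 0.0000]
J4: z=[0.9816, 0.1908, 0.0000] o=[0.2925, 0.2316, -0.2773] → [-0.0227, 0.1167, 0.1071, 0.9816, 0.1908, 0.0000]
q̇ = J⁺·V = [0.3810, -0.2750, -0.9700, 0.6610]

0.3810 -0.2750 -0.9700 0.6610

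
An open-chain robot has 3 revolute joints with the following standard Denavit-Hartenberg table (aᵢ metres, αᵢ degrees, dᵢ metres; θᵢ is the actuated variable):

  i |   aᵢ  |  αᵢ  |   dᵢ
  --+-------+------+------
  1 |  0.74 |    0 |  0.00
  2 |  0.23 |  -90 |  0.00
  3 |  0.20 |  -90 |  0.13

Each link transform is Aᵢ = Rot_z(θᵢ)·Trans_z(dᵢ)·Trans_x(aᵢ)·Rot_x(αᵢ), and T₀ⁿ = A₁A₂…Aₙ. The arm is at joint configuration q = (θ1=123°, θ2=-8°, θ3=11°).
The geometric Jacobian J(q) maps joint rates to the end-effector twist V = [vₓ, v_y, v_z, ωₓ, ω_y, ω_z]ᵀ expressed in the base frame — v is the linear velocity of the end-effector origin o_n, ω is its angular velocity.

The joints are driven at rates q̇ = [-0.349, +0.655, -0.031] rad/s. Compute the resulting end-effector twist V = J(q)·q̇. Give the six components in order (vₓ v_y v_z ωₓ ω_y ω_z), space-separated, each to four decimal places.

0.1147 0.0505 0.0061 0.0281 0.0131 0.3060

o_n = [-0.7010, 0.9521, -0.0382]
J₁: ẑ×o_n = [-0.9521, -0.7010, 0.0000], ω = ẑ
J2: z=[0.0000, 0.0000, 1.0000] o=[-0.4030, 0.6206, 0.0000] → [-0.3314, -0.2980, 0.0000, 0.0000, 0.0000, 1.0000]
J3: z=[-0.9063, -0.4226, 0.0000] o=[-0.5002, 0.8291, 0.0000] → [0.0161, -0.0346, -0.1963, -0.9063, -0.4226, 0.0000]
V = J·q̇ = [0.1147, 0.0505, 0.0061, 0.0281, 0.0131, 0.3060]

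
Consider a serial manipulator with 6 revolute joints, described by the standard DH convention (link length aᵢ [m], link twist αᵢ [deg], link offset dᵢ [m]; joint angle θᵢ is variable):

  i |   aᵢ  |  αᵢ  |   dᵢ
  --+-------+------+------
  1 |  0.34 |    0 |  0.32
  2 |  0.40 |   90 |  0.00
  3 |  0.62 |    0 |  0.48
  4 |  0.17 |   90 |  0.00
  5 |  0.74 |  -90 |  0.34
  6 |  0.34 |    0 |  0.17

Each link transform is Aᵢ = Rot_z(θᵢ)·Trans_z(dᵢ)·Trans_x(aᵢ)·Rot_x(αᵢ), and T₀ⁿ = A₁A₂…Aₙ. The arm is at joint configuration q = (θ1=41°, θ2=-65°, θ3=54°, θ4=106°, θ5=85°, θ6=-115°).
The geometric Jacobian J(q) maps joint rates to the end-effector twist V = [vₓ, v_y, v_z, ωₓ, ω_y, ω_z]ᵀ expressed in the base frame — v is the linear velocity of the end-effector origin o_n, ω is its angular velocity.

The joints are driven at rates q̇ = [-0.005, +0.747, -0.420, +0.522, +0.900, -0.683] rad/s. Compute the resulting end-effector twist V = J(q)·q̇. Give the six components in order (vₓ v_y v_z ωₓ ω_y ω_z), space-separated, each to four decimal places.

o_n = [0.6694, -1.1526, 1.4486]
J₁: ẑ×o_n = [1.1526, 0.6694, -0.0000], ω = ẑ
J2: z=[0.0000, 0.0000, 1.0000] o=[0.2566, 0.2231, 0.3200] → [1.3757, 0.4128, -0.0000, 0.0000, 0.0000, 1.0000]
J3: z=[-0.4067, -0.9135, 0.0000] o=[0.6220, 0.0604, 0.3200] → [-1.0311, 0.4591, 0.5367, -0.4067, -0.9135, 0.0000]
J4: z=[-0.4067, -0.9135, 0.0000] o=[0.7597, -0.5264, 0.8216] → [-0.5728, 0.2550, 0.1722, -0.4067, -0.9135, 0.0000]
J5: z=[0.3125, -0.1391, 0.9397] o=[0.6138, -0.4614, 0.8797] → [0.5704, -0.1255, -0.2082, 0.3125, -0.1391, 0.9397]
J6: z=[0.8197, -0.4604, -0.3407] o=[0.3648, -1.1575, 1.2213] → [-0.1030, -0.2902, 0.1442, 0.8197, -0.4604, -0.3407]
V = J·q̇ = [1.7396, 0.3306, -0.4214, -0.3202, 0.0961, 1.8204]

1.7396 0.3306 -0.4214 -0.3202 0.0961 1.8204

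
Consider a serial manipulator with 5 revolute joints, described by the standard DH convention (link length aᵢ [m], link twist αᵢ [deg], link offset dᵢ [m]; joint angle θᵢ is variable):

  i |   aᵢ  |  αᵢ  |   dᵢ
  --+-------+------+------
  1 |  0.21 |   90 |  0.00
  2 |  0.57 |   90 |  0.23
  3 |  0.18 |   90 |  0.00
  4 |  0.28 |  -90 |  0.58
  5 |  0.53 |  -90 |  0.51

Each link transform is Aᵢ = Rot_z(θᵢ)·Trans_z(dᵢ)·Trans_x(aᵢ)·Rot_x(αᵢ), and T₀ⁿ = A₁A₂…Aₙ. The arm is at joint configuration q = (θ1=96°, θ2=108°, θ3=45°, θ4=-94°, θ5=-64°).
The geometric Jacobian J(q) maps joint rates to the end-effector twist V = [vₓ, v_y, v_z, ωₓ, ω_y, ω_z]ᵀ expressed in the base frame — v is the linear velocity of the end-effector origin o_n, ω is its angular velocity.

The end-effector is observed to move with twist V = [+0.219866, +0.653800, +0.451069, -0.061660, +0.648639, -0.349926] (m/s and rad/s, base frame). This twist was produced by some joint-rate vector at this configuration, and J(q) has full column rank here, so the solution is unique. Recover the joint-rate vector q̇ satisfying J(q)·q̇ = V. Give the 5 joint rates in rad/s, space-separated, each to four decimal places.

-0.3380 -0.6520 0.6380 -0.6160 0.3160

o_n = [0.0349, -0.8606, 1.5227]
J₁: ẑ×o_n = [0.8606, 0.0349, -0.0000], ω = ẑ
J2: z=[0.9945, 0.1045, 0.0000] o=[-0.0220, 0.2088, 0.0000] → [0.1592, -1.5144, -1.0696, 0.9945, 0.1045, 0.0000]
J3: z=[-0.0994, 0.9458, 0.3090] o=[0.2252, 0.0577, 0.5421] → [1.2113, 0.0387, 0.2712, -0.0994, 0.9458, 0.3090]
J4: z=[-0.6804, -0.2912, 0.6725] o=[0.3559, 0.0319, 0.6632] → [0.3499, 0.3690, 0.5138, -0.6804, -0.2912, 0.6725]
J5: z=[0.7312, -0.2090, 0.6493] o=[-0.0251, -0.3984, 0.9538] → [0.1812, -0.3770, -0.3254, 0.7312, -0.2090, 0.6493]
q̇ = J⁺·V = [-0.3380, -0.6520, 0.6380, -0.6160, 0.3160]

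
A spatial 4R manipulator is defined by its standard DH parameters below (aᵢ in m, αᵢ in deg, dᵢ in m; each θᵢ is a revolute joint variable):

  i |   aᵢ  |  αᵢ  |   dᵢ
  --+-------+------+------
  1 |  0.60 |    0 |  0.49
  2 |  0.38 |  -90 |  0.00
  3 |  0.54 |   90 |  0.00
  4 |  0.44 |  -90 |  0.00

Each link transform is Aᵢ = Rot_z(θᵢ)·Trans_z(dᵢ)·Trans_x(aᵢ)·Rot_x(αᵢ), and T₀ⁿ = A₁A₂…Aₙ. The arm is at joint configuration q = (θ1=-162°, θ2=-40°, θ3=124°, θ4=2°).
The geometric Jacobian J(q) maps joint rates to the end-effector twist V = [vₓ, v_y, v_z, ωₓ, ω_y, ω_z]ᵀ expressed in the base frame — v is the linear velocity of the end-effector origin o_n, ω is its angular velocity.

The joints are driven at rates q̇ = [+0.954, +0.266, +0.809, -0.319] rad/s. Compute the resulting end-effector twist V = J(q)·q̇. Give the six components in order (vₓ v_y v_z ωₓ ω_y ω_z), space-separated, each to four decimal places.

0.9353 -0.4786 0.4392 -0.0579 -0.8492 1.3984

o_n = [-0.4207, -0.2625, -0.3222]
J₁: ẑ×o_n = [0.2625, -0.4207, 0.0000], ω = ẑ
J2: z=[0.0000, 0.0000, 1.0000] o=[-0.5706, -0.1854, 0.4900] → [0.0771, 0.1499, -0.0000, 0.0000, 0.0000, 1.0000]
J3: z=[-0.3746, -0.9272, 0.0000] o=[-0.9230, -0.0431, 0.4900] → [0.7531, -0.3043, 0.5479, -0.3746, -0.9272, 0.0000]
J4: z=[-0.7687, 0.3106, -0.5592] o=[-0.6430, -0.1562, 0.0423] → [-0.1727, -0.4045, 0.0127, -0.7687, 0.3106, -0.5592]
V = J·q̇ = [0.9353, -0.4786, 0.4392, -0.0579, -0.8492, 1.3984]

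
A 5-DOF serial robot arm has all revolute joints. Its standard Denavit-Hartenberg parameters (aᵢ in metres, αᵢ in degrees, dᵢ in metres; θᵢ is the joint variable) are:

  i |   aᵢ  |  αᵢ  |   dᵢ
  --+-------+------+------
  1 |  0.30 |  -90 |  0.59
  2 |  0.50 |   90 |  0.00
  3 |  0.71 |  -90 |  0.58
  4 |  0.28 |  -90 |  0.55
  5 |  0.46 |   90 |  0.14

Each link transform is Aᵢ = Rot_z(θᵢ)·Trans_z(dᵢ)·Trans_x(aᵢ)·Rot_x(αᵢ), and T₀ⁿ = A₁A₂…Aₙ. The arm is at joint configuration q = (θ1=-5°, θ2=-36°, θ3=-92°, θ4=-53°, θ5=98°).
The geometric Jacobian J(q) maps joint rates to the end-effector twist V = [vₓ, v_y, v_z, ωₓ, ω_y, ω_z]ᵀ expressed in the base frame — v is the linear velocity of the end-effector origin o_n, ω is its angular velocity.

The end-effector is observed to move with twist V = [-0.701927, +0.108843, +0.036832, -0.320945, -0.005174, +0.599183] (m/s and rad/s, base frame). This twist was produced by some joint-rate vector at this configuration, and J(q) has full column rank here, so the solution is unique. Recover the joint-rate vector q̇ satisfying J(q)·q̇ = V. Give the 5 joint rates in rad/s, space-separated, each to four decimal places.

0.8680 -0.8340 -0.6220 -0.4440 -0.9840

o_n = [0.2767, -0.9824, 1.4605]
J₁: ẑ×o_n = [0.9824, 0.2767, -0.0000], ω = ẑ
J2: z=[0.0872, 0.9962, 0.0000] o=[0.2989, -0.0261, 0.5900] → [0.8672, -0.0759, -0.0612, 0.0872, 0.9962, 0.0000]
J3: z=[-0.5855, 0.0512, 0.8090] o=[0.7018, -0.0614, 0.8839] → [0.7746, -0.0063, 0.5610, -0.5855, 0.0512, 0.8090]
J4: z=[0.8024, -0.1052, 0.5874] o=[0.2804, -0.7368, 1.3386] → [0.1314, -0.1000, -0.1974, 0.8024, -0.1052, 0.5874]
J5: z=[0.2604, -0.8240, -0.5033] o=[0.5714, -0.9506, 1.8391] → [0.2960, 0.2469, -0.2511, 0.2604, -0.8240, -0.5033]
q̇ = J⁺·V = [0.8680, -0.8340, -0.6220, -0.4440, -0.9840]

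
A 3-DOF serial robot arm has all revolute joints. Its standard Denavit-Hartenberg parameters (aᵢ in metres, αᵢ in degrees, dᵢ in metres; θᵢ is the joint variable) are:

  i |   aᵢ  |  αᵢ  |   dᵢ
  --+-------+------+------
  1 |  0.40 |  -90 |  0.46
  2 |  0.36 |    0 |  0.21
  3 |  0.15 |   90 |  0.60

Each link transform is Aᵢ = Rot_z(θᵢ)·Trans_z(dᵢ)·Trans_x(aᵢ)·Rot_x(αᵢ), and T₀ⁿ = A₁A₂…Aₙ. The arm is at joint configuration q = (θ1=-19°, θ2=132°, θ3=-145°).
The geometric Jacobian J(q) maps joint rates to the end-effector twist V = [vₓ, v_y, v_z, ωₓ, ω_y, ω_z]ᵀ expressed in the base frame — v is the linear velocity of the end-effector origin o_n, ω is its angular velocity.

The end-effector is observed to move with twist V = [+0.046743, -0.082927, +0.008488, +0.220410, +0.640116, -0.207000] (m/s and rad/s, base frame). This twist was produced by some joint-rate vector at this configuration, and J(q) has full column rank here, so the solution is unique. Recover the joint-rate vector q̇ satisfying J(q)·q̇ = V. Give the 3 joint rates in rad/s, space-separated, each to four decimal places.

o_n = [0.5523, 0.6665, 0.2262]
J₁: ẑ×o_n = [-0.6665, 0.5523, 0.0000], ω = ẑ
J2: z=[0.3256, 0.9455, 0.0000] o=[0.3782, -0.1302, 0.4600] → [-0.2211, 0.0761, 0.0947, 0.3256, 0.9455, 0.0000]
J3: z=[0.3256, 0.9455, 0.0000] o=[0.2188, 0.1468, 0.1925] → [0.0319, -0.0110, -0.1462, 0.3256, 0.9455, 0.0000]
q̇ = J⁺·V = [-0.2070, 0.4460, 0.2310]

-0.2070 0.4460 0.2310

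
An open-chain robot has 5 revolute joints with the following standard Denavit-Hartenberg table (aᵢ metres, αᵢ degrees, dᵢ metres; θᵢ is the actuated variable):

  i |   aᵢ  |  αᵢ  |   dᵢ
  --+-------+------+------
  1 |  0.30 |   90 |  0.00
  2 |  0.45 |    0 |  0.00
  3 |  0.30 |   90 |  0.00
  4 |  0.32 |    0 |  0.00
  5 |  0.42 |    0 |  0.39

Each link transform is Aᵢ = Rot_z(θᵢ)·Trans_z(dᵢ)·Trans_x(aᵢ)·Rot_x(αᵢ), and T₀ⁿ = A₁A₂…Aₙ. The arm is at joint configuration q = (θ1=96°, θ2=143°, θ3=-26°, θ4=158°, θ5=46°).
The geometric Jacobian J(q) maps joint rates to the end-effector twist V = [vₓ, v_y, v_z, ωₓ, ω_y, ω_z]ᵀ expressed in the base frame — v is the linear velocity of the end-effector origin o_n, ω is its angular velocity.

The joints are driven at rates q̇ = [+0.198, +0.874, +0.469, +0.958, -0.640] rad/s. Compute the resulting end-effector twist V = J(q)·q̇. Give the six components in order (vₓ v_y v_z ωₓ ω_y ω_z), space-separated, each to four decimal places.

-0.4946 -0.0539 0.3306 1.3060 0.4222 0.3424

o_n = [-0.0988, 0.4529, 0.1089]
J₁: ẑ×o_n = [-0.4529, -0.0988, 0.0000], ω = ẑ
J2: z=[0.9945, 0.1045, 0.0000] o=[-0.0314, 0.2984, 0.0000] → [0.0114, -0.1083, 0.1608, 0.9945, 0.1045, 0.0000]
J3: z=[0.9945, 0.1045, 0.0000] o=[0.0062, -0.0591, 0.2708] → [-0.0169, 0.1610, 0.5202, 0.9945, 0.1045, 0.0000]
J4: z=[-0.0931, 0.8861, 0.4540] o=[0.0204, -0.1945, 0.5381] → [-0.6742, -0.0941, 0.0454, -0.0931, 0.8861, 0.4540]
J5: z=[-0.0931, 0.8861, 0.4540] o=[0.1256, -0.0480, 0.2738] → [-0.3735, -0.1172, 0.1522, -0.0931, 0.8861, 0.4540]
V = J·q̇ = [-0.4946, -0.0539, 0.3306, 1.3060, 0.4222, 0.3424]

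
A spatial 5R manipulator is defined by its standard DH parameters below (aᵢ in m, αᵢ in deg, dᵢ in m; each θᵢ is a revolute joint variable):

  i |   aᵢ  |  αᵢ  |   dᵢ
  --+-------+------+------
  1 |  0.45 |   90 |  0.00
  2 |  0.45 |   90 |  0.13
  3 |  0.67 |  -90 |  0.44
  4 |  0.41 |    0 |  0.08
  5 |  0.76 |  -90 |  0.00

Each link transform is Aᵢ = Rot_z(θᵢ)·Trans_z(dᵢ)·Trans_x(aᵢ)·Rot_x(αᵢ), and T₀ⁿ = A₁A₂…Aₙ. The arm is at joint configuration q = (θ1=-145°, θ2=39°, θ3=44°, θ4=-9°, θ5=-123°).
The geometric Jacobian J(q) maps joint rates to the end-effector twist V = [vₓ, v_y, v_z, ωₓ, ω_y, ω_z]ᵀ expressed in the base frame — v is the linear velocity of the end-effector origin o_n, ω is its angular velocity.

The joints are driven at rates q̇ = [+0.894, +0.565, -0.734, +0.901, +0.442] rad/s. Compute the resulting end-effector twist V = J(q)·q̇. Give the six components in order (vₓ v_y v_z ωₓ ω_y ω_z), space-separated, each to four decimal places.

o_n = [-1.7634, -0.5255, -0.3261]
J₁: ẑ×o_n = [0.5255, -1.7634, 0.0000], ω = ẑ
J2: z=[-0.5736, 0.8192, 0.0000] o=[-0.3686, -0.2581, 0.0000] → [-0.2671, -0.1870, 1.2959, -0.5736, 0.8192, 0.0000]
J3: z=[-0.5155, -0.3610, -0.7771] o=[-0.7297, -0.3522, 0.2832] → [0.0853, 0.4893, -0.2838, -0.5155, -0.3610, -0.7771]
J4: z=[0.0296, 0.8989, -0.4372] o=[-1.5302, -0.3446, 0.2446] → [-0.5920, 0.1188, 0.2042, 0.0296, 0.8989, -0.4372]
J5: z=[0.0296, 0.8989, -0.4372] o=[-1.9077, -0.1953, 0.3431] → [-0.7458, -0.0433, -0.1395, 0.0296, 0.8989, -0.4372]
V = J·q̇ = [-0.6068, -1.9533, 1.0628, 0.0941, 1.9350, 0.8773]

-0.6068 -1.9533 1.0628 0.0941 1.9350 0.8773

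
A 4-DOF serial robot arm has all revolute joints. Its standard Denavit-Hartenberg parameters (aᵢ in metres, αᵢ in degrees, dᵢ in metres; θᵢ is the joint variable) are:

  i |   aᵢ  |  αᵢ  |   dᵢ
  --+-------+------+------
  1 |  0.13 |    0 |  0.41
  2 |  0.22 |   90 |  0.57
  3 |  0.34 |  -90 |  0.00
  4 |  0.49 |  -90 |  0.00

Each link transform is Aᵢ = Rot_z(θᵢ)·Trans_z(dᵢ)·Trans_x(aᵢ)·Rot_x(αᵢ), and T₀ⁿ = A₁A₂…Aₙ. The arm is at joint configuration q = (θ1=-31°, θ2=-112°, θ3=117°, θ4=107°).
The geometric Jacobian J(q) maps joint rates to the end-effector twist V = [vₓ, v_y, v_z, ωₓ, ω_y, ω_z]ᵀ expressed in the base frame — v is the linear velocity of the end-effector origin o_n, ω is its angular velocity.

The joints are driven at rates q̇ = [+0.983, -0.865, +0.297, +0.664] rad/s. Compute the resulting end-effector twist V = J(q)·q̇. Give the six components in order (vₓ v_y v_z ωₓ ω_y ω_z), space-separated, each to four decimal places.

o_n = [0.2891, -0.5198, 1.1553]
J₁: ẑ×o_n = [0.5198, 0.2891, -0.0000], ω = ẑ
J2: z=[0.0000, 0.0000, 1.0000] o=[0.1114, -0.0670, 0.4100] → [0.4529, 0.1776, -0.0000, 0.0000, 0.0000, 1.0000]
J3: z=[-0.6018, 0.7986, 0.0000] o=[-0.0643, -0.1994, 0.9800] → [0.1400, 0.1055, -0.0893, -0.6018, 0.7986, 0.0000]
J4: z=[0.7116, 0.5362, -0.4540] o=[0.0590, -0.1065, 1.2829] → [-0.2561, -0.0136, -0.4175, 0.7116, 0.5362, -0.4540]
V = J·q̇ = [-0.0092, 0.1528, -0.3038, 0.2938, 0.5932, -0.1834]

-0.0092 0.1528 -0.3038 0.2938 0.5932 -0.1834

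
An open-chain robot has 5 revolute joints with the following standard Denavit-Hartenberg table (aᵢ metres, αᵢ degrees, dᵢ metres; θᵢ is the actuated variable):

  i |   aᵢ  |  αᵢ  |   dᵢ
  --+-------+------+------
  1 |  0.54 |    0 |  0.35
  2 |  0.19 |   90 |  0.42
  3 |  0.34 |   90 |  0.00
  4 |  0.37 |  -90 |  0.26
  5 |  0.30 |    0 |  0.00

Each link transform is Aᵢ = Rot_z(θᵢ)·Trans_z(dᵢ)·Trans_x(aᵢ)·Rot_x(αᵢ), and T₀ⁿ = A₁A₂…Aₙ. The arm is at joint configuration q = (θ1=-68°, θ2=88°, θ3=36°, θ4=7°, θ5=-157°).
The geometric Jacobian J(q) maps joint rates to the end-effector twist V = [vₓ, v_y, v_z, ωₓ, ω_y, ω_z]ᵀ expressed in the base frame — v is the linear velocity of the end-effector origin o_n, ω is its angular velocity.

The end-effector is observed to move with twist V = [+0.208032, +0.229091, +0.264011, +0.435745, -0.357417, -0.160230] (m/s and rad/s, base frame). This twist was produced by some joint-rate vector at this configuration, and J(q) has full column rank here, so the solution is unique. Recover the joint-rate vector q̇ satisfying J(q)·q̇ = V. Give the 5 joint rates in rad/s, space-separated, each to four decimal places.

o_n = [0.9224, -0.2508, 0.7194]
J₁: ẑ×o_n = [0.2508, 0.9224, -0.0000], ω = ẑ
J2: z=[0.0000, 0.0000, 1.0000] o=[0.2023, -0.5007, 0.3500] → [-0.2499, 0.7201, 0.0000, 0.0000, 0.0000, 1.0000]
J3: z=[0.3420, -0.9397, 0.0000] o=[0.3808, -0.4357, 0.7700] → [0.0475, 0.0173, 0.5721, 0.3420, -0.9397, 0.0000]
J4: z=[0.5523, 0.2010, -0.8090] o=[0.6393, -0.3416, 0.9698] → [0.0232, -0.0907, -0.0067, 0.5523, 0.2010, -0.8090]
J5: z=[0.2468, -0.9664, -0.0716] o=[1.0775, -0.2301, 0.9754] → [0.2459, 0.0743, -0.1550, 0.2468, -0.9664, -0.0716]
q̇ = J⁺·V = [0.4600, -0.2220, 0.4710, 0.4910, 0.0140]

0.4600 -0.2220 0.4710 0.4910 0.0140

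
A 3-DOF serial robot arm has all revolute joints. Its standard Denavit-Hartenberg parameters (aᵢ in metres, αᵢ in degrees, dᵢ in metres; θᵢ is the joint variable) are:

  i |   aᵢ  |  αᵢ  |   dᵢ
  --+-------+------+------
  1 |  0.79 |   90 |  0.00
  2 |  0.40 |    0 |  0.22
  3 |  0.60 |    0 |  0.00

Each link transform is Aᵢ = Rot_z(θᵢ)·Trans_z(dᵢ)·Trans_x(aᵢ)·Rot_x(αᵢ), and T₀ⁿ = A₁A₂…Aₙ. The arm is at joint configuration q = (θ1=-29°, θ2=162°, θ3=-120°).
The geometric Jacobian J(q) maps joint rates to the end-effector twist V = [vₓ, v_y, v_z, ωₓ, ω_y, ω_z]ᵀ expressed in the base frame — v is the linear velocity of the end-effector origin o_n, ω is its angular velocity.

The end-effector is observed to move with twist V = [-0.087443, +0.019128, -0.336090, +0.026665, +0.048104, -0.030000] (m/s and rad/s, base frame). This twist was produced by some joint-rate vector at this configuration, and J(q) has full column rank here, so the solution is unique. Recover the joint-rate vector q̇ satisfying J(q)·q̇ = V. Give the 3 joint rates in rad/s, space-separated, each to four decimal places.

o_n = [0.6415, -0.6072, 0.5251]
J₁: ẑ×o_n = [0.6072, 0.6415, -0.0000], ω = ẑ
J2: z=[-0.4848, -0.8746, 0.0000] o=[0.6909, -0.3830, 0.0000] → [-0.4592, 0.2546, 0.0655, -0.4848, -0.8746, 0.0000]
J3: z=[-0.4848, -0.8746, 0.0000] o=[0.2516, -0.3910, 0.1236] → [-0.3511, 0.1946, 0.4459, -0.4848, -0.8746, 0.0000]
q̇ = J⁺·V = [-0.0300, 0.8190, -0.8740]

-0.0300 0.8190 -0.8740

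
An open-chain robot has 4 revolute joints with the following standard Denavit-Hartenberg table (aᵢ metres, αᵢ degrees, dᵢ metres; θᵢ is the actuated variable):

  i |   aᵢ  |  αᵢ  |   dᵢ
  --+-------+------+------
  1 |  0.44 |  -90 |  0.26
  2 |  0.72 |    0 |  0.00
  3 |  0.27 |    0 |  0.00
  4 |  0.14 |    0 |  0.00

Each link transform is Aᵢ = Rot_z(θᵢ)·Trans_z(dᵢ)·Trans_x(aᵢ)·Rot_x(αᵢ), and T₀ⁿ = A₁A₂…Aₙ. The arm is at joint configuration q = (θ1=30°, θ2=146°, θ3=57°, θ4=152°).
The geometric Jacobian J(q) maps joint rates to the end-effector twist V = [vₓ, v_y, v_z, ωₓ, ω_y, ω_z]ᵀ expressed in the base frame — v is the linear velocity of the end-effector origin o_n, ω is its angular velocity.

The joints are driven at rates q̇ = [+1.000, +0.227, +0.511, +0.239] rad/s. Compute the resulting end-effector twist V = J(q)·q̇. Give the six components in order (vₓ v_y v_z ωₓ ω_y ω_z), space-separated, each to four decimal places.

0.1316 -0.2312 0.1827 -0.4885 0.8461 1.0000

o_n = [-0.2303, -0.1330, -0.0249]
J₁: ẑ×o_n = [0.1330, -0.2303, 0.0000], ω = ẑ
J2: z=[-0.5000, 0.8660, 0.0000] o=[0.3811, 0.2200, 0.2600] → [-0.2467, -0.1425, 0.7060, -0.5000, 0.8660, 0.0000]
J3: z=[-0.5000, 0.8660, 0.0000] o=[-0.1359, -0.0785, -0.1426] → [0.1019, 0.0588, 0.1091, -0.5000, 0.8660, 0.0000]
J4: z=[-0.5000, 0.8660, 0.0000] o=[-0.3511, -0.2027, -0.0371] → [0.0106, 0.0061, -0.1395, -0.5000, 0.8660, 0.0000]
V = J·q̇ = [0.1316, -0.2312, 0.1827, -0.4885, 0.8461, 1.0000]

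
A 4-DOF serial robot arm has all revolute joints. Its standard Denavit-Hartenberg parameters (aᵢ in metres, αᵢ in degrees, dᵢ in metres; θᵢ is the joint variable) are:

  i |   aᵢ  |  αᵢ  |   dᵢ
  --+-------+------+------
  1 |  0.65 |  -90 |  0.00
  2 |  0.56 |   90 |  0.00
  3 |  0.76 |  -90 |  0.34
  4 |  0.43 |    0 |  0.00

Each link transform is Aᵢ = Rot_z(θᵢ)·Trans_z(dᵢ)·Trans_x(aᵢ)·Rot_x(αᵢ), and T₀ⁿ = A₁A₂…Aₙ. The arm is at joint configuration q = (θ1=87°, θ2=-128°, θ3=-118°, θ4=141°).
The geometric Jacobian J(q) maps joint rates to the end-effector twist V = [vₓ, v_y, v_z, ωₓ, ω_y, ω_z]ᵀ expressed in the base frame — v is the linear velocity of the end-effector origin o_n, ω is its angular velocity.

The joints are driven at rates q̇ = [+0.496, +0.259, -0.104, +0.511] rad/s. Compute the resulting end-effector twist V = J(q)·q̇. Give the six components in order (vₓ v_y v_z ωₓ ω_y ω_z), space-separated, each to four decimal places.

-0.3226 0.1155 -0.0132 -0.0293 -0.1946 0.9156

o_n = [0.3950, 0.3534, 0.2410]
J₁: ẑ×o_n = [-0.3534, 0.3950, 0.0000], ω = ẑ
J2: z=[-0.9986, 0.0523, 0.0000] o=[0.0340, 0.6491, 0.0000] → [0.0126, 0.2407, 0.2764, -0.9986, 0.0523, 0.0000]
J3: z=[-0.0412, -0.7869, -0.6157] o=[0.0160, 0.3048, 0.4413] → [0.1875, -0.2416, 0.2963, -0.0412, -0.7869, -0.6157]
J4: z=[0.4404, -0.5674, 0.6958] o=[0.6836, 0.2215, -0.0492] → [-0.2565, -0.3286, -0.1056, 0.4404, -0.5674, 0.6958]
V = J·q̇ = [-0.3226, 0.1155, -0.0132, -0.0293, -0.1946, 0.9156]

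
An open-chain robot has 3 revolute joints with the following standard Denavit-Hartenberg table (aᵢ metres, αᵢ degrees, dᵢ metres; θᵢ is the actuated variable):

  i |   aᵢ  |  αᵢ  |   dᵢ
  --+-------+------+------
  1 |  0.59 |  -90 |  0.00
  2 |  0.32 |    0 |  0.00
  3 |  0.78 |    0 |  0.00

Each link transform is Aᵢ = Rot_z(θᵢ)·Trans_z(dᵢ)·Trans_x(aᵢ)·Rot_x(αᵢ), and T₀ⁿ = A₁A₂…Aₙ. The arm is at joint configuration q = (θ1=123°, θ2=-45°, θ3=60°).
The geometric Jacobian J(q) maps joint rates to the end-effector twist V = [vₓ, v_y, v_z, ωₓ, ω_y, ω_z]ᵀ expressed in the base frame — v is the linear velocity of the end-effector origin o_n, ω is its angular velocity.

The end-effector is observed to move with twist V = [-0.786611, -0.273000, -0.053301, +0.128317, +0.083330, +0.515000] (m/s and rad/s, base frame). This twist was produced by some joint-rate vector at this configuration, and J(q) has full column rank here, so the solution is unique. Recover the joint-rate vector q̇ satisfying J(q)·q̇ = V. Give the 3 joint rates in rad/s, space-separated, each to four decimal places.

0.5150 0.7450 -0.8980

o_n = [-0.8549, 1.3165, 0.0244]
J₁: ẑ×o_n = [-1.3165, -0.8549, 0.0000], ω = ẑ
J2: z=[-0.8387, -0.5446, 0.0000] o=[-0.3213, 0.4948, 0.0000] → [-0.0133, 0.0205, -0.9797, -0.8387, -0.5446, 0.0000]
J3: z=[-0.8387, -0.5446, 0.0000] o=[-0.4446, 0.6846, 0.2263] → [0.1100, -0.1693, -0.7534, -0.8387, -0.5446, 0.0000]
q̇ = J⁺·V = [0.5150, 0.7450, -0.8980]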